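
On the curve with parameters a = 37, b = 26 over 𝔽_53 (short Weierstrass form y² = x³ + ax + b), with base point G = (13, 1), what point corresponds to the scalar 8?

Double-and-add on 8 = (1000)₂. Start with G = (13, 1) for the leading 1-bit.
double: tangent at (13, 1): λ = (3·13² + 37)/(2·1) ≡ 14/2. 2⁻¹ ≡ 27 (mod 53) since 2·27 = 54 ≡ 1, so λ ≡ 14·27 ≡ 7.
  x = λ² - 13 - 13 = 49 - 26 ≡ 23; y = λ·(13 - 23) - 1 ≡ 35. → (23, 35)
double: tangent at (23, 35): λ = (3·23² + 37)/(2·35) ≡ 34/17. 17⁻¹ ≡ 25 (mod 53), so λ ≡ 34·25 ≡ 2.
  x = λ² - 23 - 23 = 4 - 46 ≡ 11; y = λ·(23 - 11) - 35 ≡ 42. → (11, 42)
double: tangent at (11, 42): λ = (3·11² + 37)/(2·42) ≡ 29/31. 31⁻¹ ≡ 12 (mod 53) since 31·12 = 372 ≡ 1, so λ ≡ 29·12 ≡ 30.
  x = λ² - 11 - 11 = 900 - 22 ≡ 30; y = λ·(11 - 30) - 42 ≡ 24. → (30, 24)

(30, 24)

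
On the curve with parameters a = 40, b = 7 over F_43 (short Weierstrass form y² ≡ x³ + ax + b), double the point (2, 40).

(9, 35)

tangent at (2, 40): λ = (3·2² + 40)/(2·40) ≡ 9/37. 37⁻¹ ≡ 7 (mod 43) since 37·7 = 259 ≡ 1, so λ ≡ 9·7 ≡ 20.
  x = λ² - 2 - 2 = 400 - 4 ≡ 9; y = λ·(2 - 9) - 40 ≡ 35. → (9, 35)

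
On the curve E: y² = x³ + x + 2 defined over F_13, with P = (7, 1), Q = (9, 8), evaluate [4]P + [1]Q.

First 4P:
Double-and-add on 4 = (100)₂. Start with P = (7, 1) for the leading 1-bit.
double: tangent at (7, 1): λ = (3·7² + 1)/(2·1) ≡ 5/2. 2⁻¹ ≡ 7 (mod 13) since 2·7 = 14 ≡ 1, so λ ≡ 5·7 ≡ 9.
  x = λ² - 7 - 7 = 81 - 14 ≡ 2; y = λ·(7 - 2) - 1 ≡ 5. → (2, 5)
double: tangent at (2, 5): λ = (3·2² + 1)/(2·5) ≡ 0/10. 10⁻¹ ≡ 4 (mod 13), so λ ≡ 0·4 ≡ 0.
  x = λ² - 2 - 2 = 0 - 4 ≡ 9; y = λ·(2 - 9) - 5 ≡ 8. → (9, 8)
4P = (9, 8).
Finally 4P + Q:
tangent at (9, 8): λ = (3·9² + 1)/(2·8) ≡ 10/3. 3⁻¹ ≡ 9 (mod 13) since 3·9 = 27 ≡ 1, so λ ≡ 10·9 ≡ 12.
  x = λ² - 9 - 9 = 144 - 18 ≡ 9; y = λ·(9 - 9) - 8 ≡ 5. → (9, 5)

(9, 5)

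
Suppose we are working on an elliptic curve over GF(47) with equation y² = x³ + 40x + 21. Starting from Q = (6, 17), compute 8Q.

Repeated addition: build up to 8Q.
2Q: tangent at (6, 17): λ = (3·6² + 40)/(2·17) ≡ 7/34. 34⁻¹ ≡ 18 (mod 47) since 34·18 = 612 ≡ 1, so λ ≡ 7·18 ≡ 32.
  x = λ² - 6 - 6 = 1024 - 12 ≡ 25; y = λ·(6 - 25) - 17 ≡ 33. → (25, 33)
3Q: (25, 33) + (6, 17). λ = (17 - 33)/(6 - 25) ≡ 31/28 mod 47. 28⁻¹ ≡ 42 (mod 47) since 28·42 = 1176 ≡ 1, so λ ≡ 33.
  x = λ² - 25 - 6 = 1089 - 31 ≡ 24; y = λ·(25 - 24) - 33 ≡ 0. → (24, 0)
4Q: (24, 0) + (6, 17). λ = (17 - 0)/(6 - 24) ≡ 17/29 mod 47. 29⁻¹ ≡ 13 (mod 47) since 29·13 = 377 ≡ 1, so λ ≡ 33.
  x = λ² - 24 - 6 = 1089 - 30 ≡ 25; y = λ·(24 - 25) - 0 ≡ 14. → (25, 14)
5Q: (25, 14) + (6, 17). λ = (17 - 14)/(6 - 25) ≡ 3/28 mod 47. 28⁻¹ ≡ 42 (mod 47) since 28·42 = 1176 ≡ 1, so λ ≡ 32.
  x = λ² - 25 - 6 = 1024 - 31 ≡ 6; y = λ·(25 - 6) - 14 ≡ 30. → (6, 30)
6Q: (6, 30) + (6, 17): same x and y₁ ≡ -y₂, so the sum is 𝒪.
7Q: 𝒪 + (6, 17) = (6, 17) (identity).
8Q: tangent at (6, 17): λ = (3·6² + 40)/(2·17) ≡ 7/34. 34⁻¹ ≡ 18 (mod 47) since 34·18 = 612 ≡ 1, so λ ≡ 7·18 ≡ 32.
  x = λ² - 6 - 6 = 1024 - 12 ≡ 25; y = λ·(6 - 25) - 17 ≡ 33. → (25, 33)

(25, 33)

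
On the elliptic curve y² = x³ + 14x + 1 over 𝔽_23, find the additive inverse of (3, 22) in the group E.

(3, 1)

-(3, 22) = (3, -22 mod 23) = (3, 1).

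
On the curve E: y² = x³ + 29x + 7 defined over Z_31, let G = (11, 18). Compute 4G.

(30, 16)

Double-and-add on 4 = (100)₂. Start with G = (11, 18) for the leading 1-bit.
double: tangent at (11, 18): λ = (3·11² + 29)/(2·18) ≡ 20/5. 5⁻¹ ≡ 25 (mod 31), so λ ≡ 20·25 ≡ 4.
  x = λ² - 11 - 11 = 16 - 22 ≡ 25; y = λ·(11 - 25) - 18 ≡ 19. → (25, 19)
double: tangent at (25, 19): λ = (3·25² + 29)/(2·19) ≡ 13/7. 7⁻¹ ≡ 9 (mod 31), so λ ≡ 13·9 ≡ 24.
  x = λ² - 25 - 25 = 576 - 50 ≡ 30; y = λ·(25 - 30) - 19 ≡ 16. → (30, 16)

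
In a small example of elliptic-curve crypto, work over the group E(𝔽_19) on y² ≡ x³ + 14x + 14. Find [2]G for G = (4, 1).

(3, 11)

tangent at (4, 1): λ = (3·4² + 14)/(2·1) ≡ 5/2. 2⁻¹ ≡ 10 (mod 19), so λ ≡ 5·10 ≡ 12.
  x = λ² - 4 - 4 = 144 - 8 ≡ 3; y = λ·(4 - 3) - 1 ≡ 11. → (3, 11)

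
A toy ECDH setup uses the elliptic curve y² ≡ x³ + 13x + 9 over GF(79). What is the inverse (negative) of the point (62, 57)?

-(62, 57) = (62, -57 mod 79) = (62, 22).

(62, 22)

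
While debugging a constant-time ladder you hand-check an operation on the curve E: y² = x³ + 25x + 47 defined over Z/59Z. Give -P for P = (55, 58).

-(55, 58) = (55, -58 mod 59) = (55, 1).

(55, 1)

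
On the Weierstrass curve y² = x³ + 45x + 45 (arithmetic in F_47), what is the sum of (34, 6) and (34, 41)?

The two points share x = 34 and their y-coordinates satisfy 6 + 41 ≡ 0 (mod 47), so they are inverses. Their sum is the point at infinity.

O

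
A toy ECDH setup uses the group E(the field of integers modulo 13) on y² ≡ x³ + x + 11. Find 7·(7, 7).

Write P = (7, 7).
Double-and-add on 7 = (111)₂. Start with P = (7, 7) for the leading 1-bit.
double: tangent at (7, 7): λ = (3·7² + 1)/(2·7) ≡ 5/1. 1⁻¹ ≡ 1 (mod 13) since 1·1 = 1 ≡ 1, so λ ≡ 5·1 ≡ 5.
  x = λ² - 7 - 7 = 25 - 14 ≡ 11; y = λ·(7 - 11) - 7 ≡ 12. → (11, 12)
add P: (11, 12) + (7, 7). λ = (7 - 12)/(7 - 11) ≡ 8/9 mod 13. 9⁻¹ ≡ 3 (mod 13) since 9·3 = 27 ≡ 1, so λ ≡ 11.
  x = λ² - 11 - 7 = 121 - 18 ≡ 12; y = λ·(11 - 12) - 12 ≡ 3. → (12, 3)
double: tangent at (12, 3): λ = (3·12² + 1)/(2·3) ≡ 4/6. 6⁻¹ ≡ 11 (mod 13), so λ ≡ 4·11 ≡ 5.
  x = λ² - 12 - 12 = 25 - 24 ≡ 1; y = λ·(12 - 1) - 3 ≡ 0. → (1, 0)
add P: (1, 0) + (7, 7). λ = (7 - 0)/(7 - 1) ≡ 7/6 mod 13. 6⁻¹ ≡ 11 (mod 13), so λ ≡ 12.
  x = λ² - 1 - 7 = 144 - 8 ≡ 6; y = λ·(1 - 6) - 0 ≡ 5. → (6, 5)

(6, 5)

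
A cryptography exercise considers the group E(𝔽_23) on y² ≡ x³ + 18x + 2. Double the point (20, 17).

(10, 3)

tangent at (20, 17): λ = (3·20² + 18)/(2·17) ≡ 22/11. 11⁻¹ ≡ 21 (mod 23), so λ ≡ 22·21 ≡ 2.
  x = λ² - 20 - 20 = 4 - 40 ≡ 10; y = λ·(20 - 10) - 17 ≡ 3. → (10, 3)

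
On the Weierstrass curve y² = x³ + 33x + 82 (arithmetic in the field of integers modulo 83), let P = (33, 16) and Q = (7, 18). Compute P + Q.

(71, 38)

(33, 16) + (7, 18). λ = (18 - 16)/(7 - 33) ≡ 2/57 mod 83. 57⁻¹ ≡ 67 (mod 83), so λ ≡ 51.
  x = λ² - 33 - 7 = 2601 - 40 ≡ 71; y = λ·(33 - 71) - 16 ≡ 38. → (71, 38)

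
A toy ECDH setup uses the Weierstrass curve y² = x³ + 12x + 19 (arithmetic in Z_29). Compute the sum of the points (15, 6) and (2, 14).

(15, 6) + (2, 14). λ = (14 - 6)/(2 - 15) ≡ 8/16 mod 29. 16⁻¹ ≡ 20 (mod 29), so λ ≡ 15.
  x = λ² - 15 - 2 = 225 - 17 ≡ 5; y = λ·(15 - 5) - 6 ≡ 28. → (5, 28)

(5, 28)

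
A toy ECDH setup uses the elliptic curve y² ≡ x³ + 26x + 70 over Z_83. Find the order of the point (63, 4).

4

2P: tangent at (63, 4): λ = (3·63² + 26)/(2·4) ≡ 64/8. 8⁻¹ ≡ 52 (mod 83) since 8·52 = 416 ≡ 1, so λ ≡ 64·52 ≡ 8.
  x = λ² - 63 - 63 = 64 - 126 ≡ 21; y = λ·(63 - 21) - 4 ≡ 0. → (21, 0)
3P: (21, 0) + (63, 4). λ = (4 - 0)/(63 - 21) ≡ 4/42 mod 83. 42⁻¹ ≡ 2 (mod 83) since 42·2 = 84 ≡ 1, so λ ≡ 8.
  x = λ² - 21 - 63 = 64 - 84 ≡ 63; y = λ·(21 - 63) - 0 ≡ 79. → (63, 79)
4P: (63, 79) + (63, 4): same x and y₁ ≡ -y₂, so the sum is ∞.
4P = ∞, so the order is 4.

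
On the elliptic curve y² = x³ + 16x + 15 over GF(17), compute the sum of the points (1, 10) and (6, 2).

(1, 10) + (6, 2). λ = (2 - 10)/(6 - 1) ≡ 9/5 mod 17. 5⁻¹ ≡ 7 (mod 17) since 5·7 = 35 ≡ 1, so λ ≡ 12.
  x = λ² - 1 - 6 = 144 - 7 ≡ 1; y = λ·(1 - 1) - 10 ≡ 7. → (1, 7)

(1, 7)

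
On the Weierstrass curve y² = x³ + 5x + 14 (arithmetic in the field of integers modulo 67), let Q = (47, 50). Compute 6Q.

Double-and-add on 6 = (110)₂. Start with Q = (47, 50) for the leading 1-bit.
double: tangent at (47, 50): λ = (3·47² + 5)/(2·50) ≡ 66/33. 33⁻¹ ≡ 65 (mod 67) since 33·65 = 2145 ≡ 1, so λ ≡ 66·65 ≡ 2.
  x = λ² - 47 - 47 = 4 - 94 ≡ 44; y = λ·(47 - 44) - 50 ≡ 23. → (44, 23)
add Q: (44, 23) + (47, 50). λ = (50 - 23)/(47 - 44) ≡ 27/3 mod 67. 3⁻¹ ≡ 45 (mod 67), so λ ≡ 9.
  x = λ² - 44 - 47 = 81 - 91 ≡ 57; y = λ·(44 - 57) - 23 ≡ 61. → (57, 61)
double: tangent at (57, 61): λ = (3·57² + 5)/(2·61) ≡ 37/55. 55⁻¹ ≡ 39 (mod 67), so λ ≡ 37·39 ≡ 36.
  x = λ² - 57 - 57 = 1296 - 114 ≡ 43; y = λ·(57 - 43) - 61 ≡ 41. → (43, 41)

(43, 41)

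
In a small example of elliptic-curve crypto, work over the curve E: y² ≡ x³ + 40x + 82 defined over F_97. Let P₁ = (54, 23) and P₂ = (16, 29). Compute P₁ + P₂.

(59, 85)

(54, 23) + (16, 29). λ = (29 - 23)/(16 - 54) ≡ 6/59 mod 97. 59⁻¹ ≡ 74 (mod 97), so λ ≡ 56.
  x = λ² - 54 - 16 = 3136 - 70 ≡ 59; y = λ·(54 - 59) - 23 ≡ 85. → (59, 85)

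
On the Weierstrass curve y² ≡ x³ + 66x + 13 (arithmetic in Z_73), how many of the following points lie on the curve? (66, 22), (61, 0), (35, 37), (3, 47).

1

(66, 22): 22² ≡ 46, rhs ≡ 11 → off.
(61, 0): 0² ≡ 0, rhs ≡ 48 → off.
(35, 37): 37² ≡ 55, rhs ≡ 11 → off.
(3, 47): 47² ≡ 19, rhs ≡ 19 → on.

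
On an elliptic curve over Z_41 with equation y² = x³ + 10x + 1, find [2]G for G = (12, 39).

(40, 21)

tangent at (12, 39): λ = (3·12² + 10)/(2·39) ≡ 32/37. 37⁻¹ ≡ 10 (mod 41), so λ ≡ 32·10 ≡ 33.
  x = λ² - 12 - 12 = 1089 - 24 ≡ 40; y = λ·(12 - 40) - 39 ≡ 21. → (40, 21)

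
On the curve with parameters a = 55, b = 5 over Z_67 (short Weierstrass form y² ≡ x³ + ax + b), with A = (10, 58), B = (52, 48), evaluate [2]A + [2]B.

(23, 38)

First 2A:
Repeated addition: build up to 2A.
2A: tangent at (10, 58): λ = (3·10² + 55)/(2·58) ≡ 20/49. 49⁻¹ ≡ 26 (mod 67), so λ ≡ 20·26 ≡ 51.
  x = λ² - 10 - 10 = 2601 - 20 ≡ 35; y = λ·(10 - 35) - 58 ≡ 7. → (35, 7)
2A = (35, 7).
Next 2B:
Repeated addition: build up to 2B.
2B: tangent at (52, 48): λ = (3·52² + 55)/(2·48) ≡ 60/29. 29⁻¹ ≡ 37 (mod 67), so λ ≡ 60·37 ≡ 9.
  x = λ² - 52 - 52 = 81 - 104 ≡ 44; y = λ·(52 - 44) - 48 ≡ 24. → (44, 24)
2B = (44, 24).
Finally 2A + 2B:
(35, 7) + (44, 24). λ = (24 - 7)/(44 - 35) ≡ 17/9 mod 67. 9⁻¹ ≡ 15 (mod 67), so λ ≡ 54.
  x = λ² - 35 - 44 = 2916 - 79 ≡ 23; y = λ·(35 - 23) - 7 ≡ 38. → (23, 38)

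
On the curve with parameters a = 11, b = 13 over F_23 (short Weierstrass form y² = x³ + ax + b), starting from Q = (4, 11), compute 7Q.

(9, 6)

Repeated addition: build up to 7Q.
2Q: tangent at (4, 11): λ = (3·4² + 11)/(2·11) ≡ 13/22. 22⁻¹ ≡ 22 (mod 23), so λ ≡ 13·22 ≡ 10.
  x = λ² - 4 - 4 = 100 - 8 ≡ 0; y = λ·(4 - 0) - 11 ≡ 6. → (0, 6)
3Q: (0, 6) + (4, 11). λ = (11 - 6)/(4 - 0) ≡ 5/4 mod 23. 4⁻¹ ≡ 6 (mod 23) since 4·6 = 24 ≡ 1, so λ ≡ 7.
  x = λ² - 0 - 4 = 49 - 4 ≡ 22; y = λ·(0 - 22) - 6 ≡ 1. → (22, 1)
4Q: (22, 1) + (4, 11). λ = (11 - 1)/(4 - 22) ≡ 10/5 mod 23. 5⁻¹ ≡ 14 (mod 23), so λ ≡ 2.
  x = λ² - 22 - 4 = 4 - 26 ≡ 1; y = λ·(22 - 1) - 1 ≡ 18. → (1, 18)
5Q: (1, 18) + (4, 11). λ = (11 - 18)/(4 - 1) ≡ 16/3 mod 23. 3⁻¹ ≡ 8 (mod 23), so λ ≡ 13.
  x = λ² - 1 - 4 = 169 - 5 ≡ 3; y = λ·(1 - 3) - 18 ≡ 2. → (3, 2)
6Q: (3, 2) + (4, 11). λ = (11 - 2)/(4 - 3) ≡ 9/1 mod 23. 1⁻¹ ≡ 1 (mod 23), so λ ≡ 9.
  x = λ² - 3 - 4 = 81 - 7 ≡ 5; y = λ·(3 - 5) - 2 ≡ 3. → (5, 3)
7Q: (5, 3) + (4, 11). λ = (11 - 3)/(4 - 5) ≡ 8/22 mod 23. 22⁻¹ ≡ 22 (mod 23) since 22·22 = 484 ≡ 1, so λ ≡ 15.
  x = λ² - 5 - 4 = 225 - 9 ≡ 9; y = λ·(5 - 9) - 3 ≡ 6. → (9, 6)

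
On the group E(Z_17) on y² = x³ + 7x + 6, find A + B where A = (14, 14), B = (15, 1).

(14, 14) + (15, 1). λ = (1 - 14)/(15 - 14) ≡ 4/1 mod 17. 1⁻¹ ≡ 1 (mod 17), so λ ≡ 4.
  x = λ² - 14 - 15 = 16 - 29 ≡ 4; y = λ·(14 - 4) - 14 ≡ 9. → (4, 9)

(4, 9)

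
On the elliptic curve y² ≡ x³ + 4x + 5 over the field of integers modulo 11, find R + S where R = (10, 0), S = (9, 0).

(10, 0) + (9, 0). λ = (0 - 0)/(9 - 10) ≡ 0/10 mod 11. 10⁻¹ ≡ 10 (mod 11), so λ ≡ 0.
  x = λ² - 10 - 9 = 0 - 19 ≡ 3; y = λ·(10 - 3) - 0 ≡ 0. → (3, 0)

(3, 0)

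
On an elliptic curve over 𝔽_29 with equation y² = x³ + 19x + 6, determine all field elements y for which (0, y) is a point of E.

x³ + 19x + 6 = 6 ≡ 6 (mod 29).
Square roots of 6 mod 29: 8 and 21 (since 8² = 64 ≡ 6).

8, 21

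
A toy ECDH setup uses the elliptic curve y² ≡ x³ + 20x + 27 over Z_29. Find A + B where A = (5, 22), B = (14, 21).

(5, 22) + (14, 21). λ = (21 - 22)/(14 - 5) ≡ 28/9 mod 29. 9⁻¹ ≡ 13 (mod 29), so λ ≡ 16.
  x = λ² - 5 - 14 = 256 - 19 ≡ 5; y = λ·(5 - 5) - 22 ≡ 7. → (5, 7)

(5, 7)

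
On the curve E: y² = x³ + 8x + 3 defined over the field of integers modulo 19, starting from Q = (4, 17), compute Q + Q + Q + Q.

(11, 15)

Repeated addition: build up to 4Q.
2Q: tangent at (4, 17): λ = (3·4² + 8)/(2·17) ≡ 18/15. 15⁻¹ ≡ 14 (mod 19), so λ ≡ 18·14 ≡ 5.
  x = λ² - 4 - 4 = 25 - 8 ≡ 17; y = λ·(4 - 17) - 17 ≡ 13. → (17, 13)
3Q: (17, 13) + (4, 17). λ = (17 - 13)/(4 - 17) ≡ 4/6 mod 19. 6⁻¹ ≡ 16 (mod 19) since 6·16 = 96 ≡ 1, so λ ≡ 7.
  x = λ² - 17 - 4 = 49 - 21 ≡ 9; y = λ·(17 - 9) - 13 ≡ 5. → (9, 5)
4Q: (9, 5) + (4, 17). λ = (17 - 5)/(4 - 9) ≡ 12/14 mod 19. 14⁻¹ ≡ 15 (mod 19) since 14·15 = 210 ≡ 1, so λ ≡ 9.
  x = λ² - 9 - 4 = 81 - 13 ≡ 11; y = λ·(9 - 11) - 5 ≡ 15. → (11, 15)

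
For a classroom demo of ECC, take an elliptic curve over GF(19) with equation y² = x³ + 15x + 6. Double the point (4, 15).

tangent at (4, 15): λ = (3·4² + 15)/(2·15) ≡ 6/11. 11⁻¹ ≡ 7 (mod 19), so λ ≡ 6·7 ≡ 4.
  x = λ² - 4 - 4 = 16 - 8 ≡ 8; y = λ·(4 - 8) - 15 ≡ 7. → (8, 7)

(8, 7)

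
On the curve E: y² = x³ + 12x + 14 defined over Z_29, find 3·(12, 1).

(28, 28)

Write G = (12, 1).
Repeated addition: build up to 3G.
2G: tangent at (12, 1): λ = (3·12² + 12)/(2·1) ≡ 9/2. 2⁻¹ ≡ 15 (mod 29), so λ ≡ 9·15 ≡ 19.
  x = λ² - 12 - 12 = 361 - 24 ≡ 18; y = λ·(12 - 18) - 1 ≡ 1. → (18, 1)
3G: (18, 1) + (12, 1). λ = (1 - 1)/(12 - 18) ≡ 0/23 mod 29. 23⁻¹ ≡ 24 (mod 29) since 23·24 = 552 ≡ 1, so λ ≡ 0.
  x = λ² - 18 - 12 = 0 - 30 ≡ 28; y = λ·(18 - 28) - 1 ≡ 28. → (28, 28)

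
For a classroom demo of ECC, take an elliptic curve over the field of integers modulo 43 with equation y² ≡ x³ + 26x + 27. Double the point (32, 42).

(23, 35)

tangent at (32, 42): λ = (3·32² + 26)/(2·42) ≡ 2/41. 41⁻¹ ≡ 21 (mod 43) since 41·21 = 861 ≡ 1, so λ ≡ 2·21 ≡ 42.
  x = λ² - 32 - 32 = 1764 - 64 ≡ 23; y = λ·(32 - 23) - 42 ≡ 35. → (23, 35)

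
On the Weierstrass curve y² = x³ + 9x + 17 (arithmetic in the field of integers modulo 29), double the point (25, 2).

(28, 6)

tangent at (25, 2): λ = (3·25² + 9)/(2·2) ≡ 28/4. 4⁻¹ ≡ 22 (mod 29) since 4·22 = 88 ≡ 1, so λ ≡ 28·22 ≡ 7.
  x = λ² - 25 - 25 = 49 - 50 ≡ 28; y = λ·(25 - 28) - 2 ≡ 6. → (28, 6)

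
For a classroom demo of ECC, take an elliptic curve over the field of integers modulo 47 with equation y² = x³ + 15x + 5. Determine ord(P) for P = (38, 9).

7

2P: tangent at (38, 9): λ = (3·38² + 15)/(2·9) ≡ 23/18. 18⁻¹ ≡ 34 (mod 47), so λ ≡ 23·34 ≡ 30.
  x = λ² - 38 - 38 = 900 - 76 ≡ 25; y = λ·(38 - 25) - 9 ≡ 5. → (25, 5)
3P: (25, 5) + (38, 9). λ = (9 - 5)/(38 - 25) ≡ 4/13 mod 47. 13⁻¹ ≡ 29 (mod 47), so λ ≡ 22.
  x = λ² - 25 - 38 = 484 - 63 ≡ 45; y = λ·(25 - 45) - 5 ≡ 25. → (45, 25)
4P: (45, 25) + (38, 9). λ = (9 - 25)/(38 - 45) ≡ 31/40 mod 47. 40⁻¹ ≡ 20 (mod 47), so λ ≡ 9.
  x = λ² - 45 - 38 = 81 - 83 ≡ 45; y = λ·(45 - 45) - 25 ≡ 22. → (45, 22)
5P: (45, 22) + (38, 9). λ = (9 - 22)/(38 - 45) ≡ 34/40 mod 47. 40⁻¹ ≡ 20 (mod 47), so λ ≡ 22.
  x = λ² - 45 - 38 = 484 - 83 ≡ 25; y = λ·(45 - 25) - 22 ≡ 42. → (25, 42)
6P: (25, 42) + (38, 9). λ = (9 - 42)/(38 - 25) ≡ 14/13 mod 47. 13⁻¹ ≡ 29 (mod 47), so λ ≡ 30.
  x = λ² - 25 - 38 = 900 - 63 ≡ 38; y = λ·(25 - 38) - 42 ≡ 38. → (38, 38)
7P: (38, 38) + (38, 9): same x and y₁ ≡ -y₂, so the sum is O.
7P = O, so the order is 7.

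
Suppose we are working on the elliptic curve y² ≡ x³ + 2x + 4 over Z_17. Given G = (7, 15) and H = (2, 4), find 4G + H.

(7, 15)

First 4G:
Repeated addition: build up to 4G.
2G: tangent at (7, 15): λ = (3·7² + 2)/(2·15) ≡ 13/13. 13⁻¹ ≡ 4 (mod 17), so λ ≡ 13·4 ≡ 1.
  x = λ² - 7 - 7 = 1 - 14 ≡ 4; y = λ·(7 - 4) - 15 ≡ 5. → (4, 5)
3G: (4, 5) + (7, 15). λ = (15 - 5)/(7 - 4) ≡ 10/3 mod 17. 3⁻¹ ≡ 6 (mod 17), so λ ≡ 9.
  x = λ² - 4 - 7 = 81 - 11 ≡ 2; y = λ·(4 - 2) - 5 ≡ 13. → (2, 13)
4G: (2, 13) + (7, 15). λ = (15 - 13)/(7 - 2) ≡ 2/5 mod 17. 5⁻¹ ≡ 7 (mod 17), so λ ≡ 14.
  x = λ² - 2 - 7 = 196 - 9 ≡ 0; y = λ·(2 - 0) - 13 ≡ 15. → (0, 15)
4G = (0, 15).
Finally 4G + H:
(0, 15) + (2, 4). λ = (4 - 15)/(2 - 0) ≡ 6/2 mod 17. 2⁻¹ ≡ 9 (mod 17), so λ ≡ 3.
  x = λ² - 0 - 2 = 9 - 2 ≡ 7; y = λ·(0 - 7) - 15 ≡ 15. → (7, 15)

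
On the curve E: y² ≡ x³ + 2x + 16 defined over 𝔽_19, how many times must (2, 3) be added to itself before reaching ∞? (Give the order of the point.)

5

2P: tangent at (2, 3): λ = (3·2² + 2)/(2·3) ≡ 14/6. 6⁻¹ ≡ 16 (mod 19), so λ ≡ 14·16 ≡ 15.
  x = λ² - 2 - 2 = 225 - 4 ≡ 12; y = λ·(2 - 12) - 3 ≡ 18. → (12, 18)
3P: (12, 18) + (2, 3). λ = (3 - 18)/(2 - 12) ≡ 4/9 mod 19. 9⁻¹ ≡ 17 (mod 19) since 9·17 = 153 ≡ 1, so λ ≡ 11.
  x = λ² - 12 - 2 = 121 - 14 ≡ 12; y = λ·(12 - 12) - 18 ≡ 1. → (12, 1)
4P: (12, 1) + (2, 3). λ = (3 - 1)/(2 - 12) ≡ 2/9 mod 19. 9⁻¹ ≡ 17 (mod 19), so λ ≡ 15.
  x = λ² - 12 - 2 = 225 - 14 ≡ 2; y = λ·(12 - 2) - 1 ≡ 16. → (2, 16)
5P: (2, 16) + (2, 3): same x and y₁ ≡ -y₂, so the sum is ∞.
5P = ∞, so the order is 5.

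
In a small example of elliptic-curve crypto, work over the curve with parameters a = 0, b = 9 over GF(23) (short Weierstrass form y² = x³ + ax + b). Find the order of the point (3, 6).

2P: tangent at (3, 6): λ = (3·3² + 0)/(2·6) ≡ 4/12. 12⁻¹ ≡ 2 (mod 23) since 12·2 = 24 ≡ 1, so λ ≡ 4·2 ≡ 8.
  x = λ² - 3 - 3 = 64 - 6 ≡ 12; y = λ·(3 - 12) - 6 ≡ 14. → (12, 14)
3P: (12, 14) + (3, 6). λ = (6 - 14)/(3 - 12) ≡ 15/14 mod 23. 14⁻¹ ≡ 5 (mod 23) since 14·5 = 70 ≡ 1, so λ ≡ 6.
  x = λ² - 12 - 3 = 36 - 15 ≡ 21; y = λ·(12 - 21) - 14 ≡ 1. → (21, 1)
4P: (21, 1) + (3, 6). λ = (6 - 1)/(3 - 21) ≡ 5/5 mod 23. 5⁻¹ ≡ 14 (mod 23) since 5·14 = 70 ≡ 1, so λ ≡ 1.
  x = λ² - 21 - 3 = 1 - 24 ≡ 0; y = λ·(21 - 0) - 1 ≡ 20. → (0, 20)
5P: (0, 20) + (3, 6). λ = (6 - 20)/(3 - 0) ≡ 9/3 mod 23. 3⁻¹ ≡ 8 (mod 23), so λ ≡ 3.
  x = λ² - 0 - 3 = 9 - 3 ≡ 6; y = λ·(0 - 6) - 20 ≡ 8. → (6, 8)
6P: (6, 8) + (3, 6). λ = (6 - 8)/(3 - 6) ≡ 21/20 mod 23. 20⁻¹ ≡ 15 (mod 23), so λ ≡ 16.
  x = λ² - 6 - 3 = 256 - 9 ≡ 17; y = λ·(6 - 17) - 8 ≡ 0. → (17, 0)
7P: (17, 0) + (3, 6). λ = (6 - 0)/(3 - 17) ≡ 6/9 mod 23. 9⁻¹ ≡ 18 (mod 23) since 9·18 = 162 ≡ 1, so λ ≡ 16.
  x = λ² - 17 - 3 = 256 - 20 ≡ 6; y = λ·(17 - 6) - 0 ≡ 15. → (6, 15)
8P: (6, 15) + (3, 6). λ = (6 - 15)/(3 - 6) ≡ 14/20 mod 23. 20⁻¹ ≡ 15 (mod 23) since 20·15 = 300 ≡ 1, so λ ≡ 3.
  x = λ² - 6 - 3 = 9 - 9 ≡ 0; y = λ·(6 - 0) - 15 ≡ 3. → (0, 3)
9P: (0, 3) + (3, 6). λ = (6 - 3)/(3 - 0) ≡ 3/3 mod 23. 3⁻¹ ≡ 8 (mod 23), so λ ≡ 1.
  x = λ² - 0 - 3 = 1 - 3 ≡ 21; y = λ·(0 - 21) - 3 ≡ 22. → (21, 22)
10P: (21, 22) + (3, 6). λ = (6 - 22)/(3 - 21) ≡ 7/5 mod 23. 5⁻¹ ≡ 14 (mod 23) since 5·14 = 70 ≡ 1, so λ ≡ 6.
  x = λ² - 21 - 3 = 36 - 24 ≡ 12; y = λ·(21 - 12) - 22 ≡ 9. → (12, 9)
11P: (12, 9) + (3, 6). λ = (6 - 9)/(3 - 12) ≡ 20/14 mod 23. 14⁻¹ ≡ 5 (mod 23), so λ ≡ 8.
  x = λ² - 12 - 3 = 64 - 15 ≡ 3; y = λ·(12 - 3) - 9 ≡ 17. → (3, 17)
12P: (3, 17) + (3, 6): same x and y₁ ≡ -y₂, so the sum is the point at infinity.
12P = the point at infinity, so the order is 12.

12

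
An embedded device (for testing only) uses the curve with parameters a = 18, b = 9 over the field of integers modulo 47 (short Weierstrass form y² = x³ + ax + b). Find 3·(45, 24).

(41, 22)

Write G = (45, 24).
Repeated addition: build up to 3G.
2G: tangent at (45, 24): λ = (3·45² + 18)/(2·24) ≡ 30/1. 1⁻¹ ≡ 1 (mod 47) since 1·1 = 1 ≡ 1, so λ ≡ 30·1 ≡ 30.
  x = λ² - 45 - 45 = 900 - 90 ≡ 11; y = λ·(45 - 11) - 24 ≡ 9. → (11, 9)
3G: (11, 9) + (45, 24). λ = (24 - 9)/(45 - 11) ≡ 15/34 mod 47. 34⁻¹ ≡ 18 (mod 47) since 34·18 = 612 ≡ 1, so λ ≡ 35.
  x = λ² - 11 - 45 = 1225 - 56 ≡ 41; y = λ·(11 - 41) - 9 ≡ 22. → (41, 22)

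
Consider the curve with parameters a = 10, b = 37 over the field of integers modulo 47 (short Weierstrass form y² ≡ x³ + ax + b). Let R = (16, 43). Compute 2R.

(5, 27)

tangent at (16, 43): λ = (3·16² + 10)/(2·43) ≡ 26/39. 39⁻¹ ≡ 41 (mod 47) since 39·41 = 1599 ≡ 1, so λ ≡ 26·41 ≡ 32.
  x = λ² - 16 - 16 = 1024 - 32 ≡ 5; y = λ·(16 - 5) - 43 ≡ 27. → (5, 27)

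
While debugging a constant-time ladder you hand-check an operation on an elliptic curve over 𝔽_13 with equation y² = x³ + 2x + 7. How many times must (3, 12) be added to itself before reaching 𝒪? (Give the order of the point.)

2P: tangent at (3, 12): λ = (3·3² + 2)/(2·12) ≡ 3/11. 11⁻¹ ≡ 6 (mod 13), so λ ≡ 3·6 ≡ 5.
  x = λ² - 3 - 3 = 25 - 6 ≡ 6; y = λ·(3 - 6) - 12 ≡ 12. → (6, 12)
3P: (6, 12) + (3, 12). λ = (12 - 12)/(3 - 6) ≡ 0/10 mod 13. 10⁻¹ ≡ 4 (mod 13) since 10·4 = 40 ≡ 1, so λ ≡ 0.
  x = λ² - 6 - 3 = 0 - 9 ≡ 4; y = λ·(6 - 4) - 12 ≡ 1. → (4, 1)
4P: (4, 1) + (3, 12). λ = (12 - 1)/(3 - 4) ≡ 11/12 mod 13. 12⁻¹ ≡ 12 (mod 13), so λ ≡ 2.
  x = λ² - 4 - 3 = 4 - 7 ≡ 10; y = λ·(4 - 10) - 1 ≡ 0. → (10, 0)
5P: (10, 0) + (3, 12). λ = (12 - 0)/(3 - 10) ≡ 12/6 mod 13. 6⁻¹ ≡ 11 (mod 13) since 6·11 = 66 ≡ 1, so λ ≡ 2.
  x = λ² - 10 - 3 = 4 - 13 ≡ 4; y = λ·(10 - 4) - 0 ≡ 12. → (4, 12)
6P: (4, 12) + (3, 12). λ = (12 - 12)/(3 - 4) ≡ 0/12 mod 13. 12⁻¹ ≡ 12 (mod 13), so λ ≡ 0.
  x = λ² - 4 - 3 = 0 - 7 ≡ 6; y = λ·(4 - 6) - 12 ≡ 1. → (6, 1)
7P: (6, 1) + (3, 12). λ = (12 - 1)/(3 - 6) ≡ 11/10 mod 13. 10⁻¹ ≡ 4 (mod 13), so λ ≡ 5.
  x = λ² - 6 - 3 = 25 - 9 ≡ 3; y = λ·(6 - 3) - 1 ≡ 1. → (3, 1)
8P: (3, 1) + (3, 12): same x and y₁ ≡ -y₂, so the sum is 𝒪.
8P = 𝒪, so the order is 8.

8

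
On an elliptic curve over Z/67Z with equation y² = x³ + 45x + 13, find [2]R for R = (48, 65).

tangent at (48, 65): λ = (3·48² + 45)/(2·65) ≡ 56/63. 63⁻¹ ≡ 50 (mod 67), so λ ≡ 56·50 ≡ 53.
  x = λ² - 48 - 48 = 2809 - 96 ≡ 33; y = λ·(48 - 33) - 65 ≡ 60. → (33, 60)

(33, 60)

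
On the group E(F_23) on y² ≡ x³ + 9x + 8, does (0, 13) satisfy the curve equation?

y² = 13² ≡ 8; x³ + 9x + 8 = 8 ≡ 8 (mod 23). 8 = 8.

yes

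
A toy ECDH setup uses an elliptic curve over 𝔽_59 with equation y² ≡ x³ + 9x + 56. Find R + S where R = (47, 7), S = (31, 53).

(16, 44)

(47, 7) + (31, 53). λ = (53 - 7)/(31 - 47) ≡ 46/43 mod 59. 43⁻¹ ≡ 11 (mod 59), so λ ≡ 34.
  x = λ² - 47 - 31 = 1156 - 78 ≡ 16; y = λ·(47 - 16) - 7 ≡ 44. → (16, 44)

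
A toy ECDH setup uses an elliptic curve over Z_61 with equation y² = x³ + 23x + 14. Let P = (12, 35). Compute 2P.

tangent at (12, 35): λ = (3·12² + 23)/(2·35) ≡ 28/9. 9⁻¹ ≡ 34 (mod 61), so λ ≡ 28·34 ≡ 37.
  x = λ² - 12 - 12 = 1369 - 24 ≡ 3; y = λ·(12 - 3) - 35 ≡ 54. → (3, 54)

(3, 54)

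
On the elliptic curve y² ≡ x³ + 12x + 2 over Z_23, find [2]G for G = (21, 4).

tangent at (21, 4): λ = (3·21² + 12)/(2·4) ≡ 1/8. 8⁻¹ ≡ 3 (mod 23), so λ ≡ 1·3 ≡ 3.
  x = λ² - 21 - 21 = 9 - 42 ≡ 13; y = λ·(21 - 13) - 4 ≡ 20. → (13, 20)

(13, 20)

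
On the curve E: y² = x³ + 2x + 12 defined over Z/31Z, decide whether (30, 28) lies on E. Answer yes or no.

yes

y² = 28² ≡ 9; x³ + 2x + 12 = 27072 ≡ 9 (mod 31). 9 = 9.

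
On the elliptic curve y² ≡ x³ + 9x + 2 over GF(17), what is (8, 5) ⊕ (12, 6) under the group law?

(8, 5) + (12, 6). λ = (6 - 5)/(12 - 8) ≡ 1/4 mod 17. 4⁻¹ ≡ 13 (mod 17), so λ ≡ 13.
  x = λ² - 8 - 12 = 169 - 20 ≡ 13; y = λ·(8 - 13) - 5 ≡ 15. → (13, 15)

(13, 15)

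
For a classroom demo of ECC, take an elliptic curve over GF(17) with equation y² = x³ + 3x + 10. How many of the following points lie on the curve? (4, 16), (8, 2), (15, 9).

(4, 16): 16² ≡ 1, rhs ≡ 1 → on.
(8, 2): 2² ≡ 4, rhs ≡ 2 → off.
(15, 9): 9² ≡ 13, rhs ≡ 13 → on.

2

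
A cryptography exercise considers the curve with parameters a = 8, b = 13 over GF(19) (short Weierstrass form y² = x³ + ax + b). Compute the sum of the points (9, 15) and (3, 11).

(18, 17)

(9, 15) + (3, 11). λ = (11 - 15)/(3 - 9) ≡ 15/13 mod 19. 13⁻¹ ≡ 3 (mod 19) since 13·3 = 39 ≡ 1, so λ ≡ 7.
  x = λ² - 9 - 3 = 49 - 12 ≡ 18; y = λ·(9 - 18) - 15 ≡ 17. → (18, 17)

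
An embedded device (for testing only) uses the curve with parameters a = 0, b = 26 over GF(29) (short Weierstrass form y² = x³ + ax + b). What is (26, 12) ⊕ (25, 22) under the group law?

(26, 12) + (25, 22). λ = (22 - 12)/(25 - 26) ≡ 10/28 mod 29. 28⁻¹ ≡ 28 (mod 29), so λ ≡ 19.
  x = λ² - 26 - 25 = 361 - 51 ≡ 20; y = λ·(26 - 20) - 12 ≡ 15. → (20, 15)

(20, 15)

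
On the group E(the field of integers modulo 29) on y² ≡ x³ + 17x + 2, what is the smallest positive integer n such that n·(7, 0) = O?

2

2P: (7, 0) + (7, 0): same x and y₁ ≡ -y₂, so the sum is O.
2P = O, so the order is 2.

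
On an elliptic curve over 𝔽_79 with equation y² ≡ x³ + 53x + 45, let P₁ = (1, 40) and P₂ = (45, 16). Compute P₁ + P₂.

(0, 60)

(1, 40) + (45, 16). λ = (16 - 40)/(45 - 1) ≡ 55/44 mod 79. 44⁻¹ ≡ 9 (mod 79) since 44·9 = 396 ≡ 1, so λ ≡ 21.
  x = λ² - 1 - 45 = 441 - 46 ≡ 0; y = λ·(1 - 0) - 40 ≡ 60. → (0, 60)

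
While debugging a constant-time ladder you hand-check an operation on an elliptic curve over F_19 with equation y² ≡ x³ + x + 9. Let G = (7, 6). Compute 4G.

Repeated addition: build up to 4G.
2G: tangent at (7, 6): λ = (3·7² + 1)/(2·6) ≡ 15/12. 12⁻¹ ≡ 8 (mod 19), so λ ≡ 15·8 ≡ 6.
  x = λ² - 7 - 7 = 36 - 14 ≡ 3; y = λ·(7 - 3) - 6 ≡ 18. → (3, 18)
3G: (3, 18) + (7, 6). λ = (6 - 18)/(7 - 3) ≡ 7/4 mod 19. 4⁻¹ ≡ 5 (mod 19) since 4·5 = 20 ≡ 1, so λ ≡ 16.
  x = λ² - 3 - 7 = 256 - 10 ≡ 18; y = λ·(3 - 18) - 18 ≡ 8. → (18, 8)
4G: (18, 8) + (7, 6). λ = (6 - 8)/(7 - 18) ≡ 17/8 mod 19. 8⁻¹ ≡ 12 (mod 19), so λ ≡ 14.
  x = λ² - 18 - 7 = 196 - 25 ≡ 0; y = λ·(18 - 0) - 8 ≡ 16. → (0, 16)

(0, 16)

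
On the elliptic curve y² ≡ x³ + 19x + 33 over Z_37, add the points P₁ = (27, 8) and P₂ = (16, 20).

(1, 4)

(27, 8) + (16, 20). λ = (20 - 8)/(16 - 27) ≡ 12/26 mod 37. 26⁻¹ ≡ 10 (mod 37) since 26·10 = 260 ≡ 1, so λ ≡ 9.
  x = λ² - 27 - 16 = 81 - 43 ≡ 1; y = λ·(27 - 1) - 8 ≡ 4. → (1, 4)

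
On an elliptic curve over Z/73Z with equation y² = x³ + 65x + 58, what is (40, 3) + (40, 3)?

(28, 18)

tangent at (40, 3): λ = (3·40² + 65)/(2·3) ≡ 47/6. 6⁻¹ ≡ 61 (mod 73) since 6·61 = 366 ≡ 1, so λ ≡ 47·61 ≡ 20.
  x = λ² - 40 - 40 = 400 - 80 ≡ 28; y = λ·(40 - 28) - 3 ≡ 18. → (28, 18)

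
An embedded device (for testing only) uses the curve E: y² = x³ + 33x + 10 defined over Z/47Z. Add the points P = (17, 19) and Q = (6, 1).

(17, 19) + (6, 1). λ = (1 - 19)/(6 - 17) ≡ 29/36 mod 47. 36⁻¹ ≡ 17 (mod 47), so λ ≡ 23.
  x = λ² - 17 - 6 = 529 - 23 ≡ 36; y = λ·(17 - 36) - 19 ≡ 14. → (36, 14)

(36, 14)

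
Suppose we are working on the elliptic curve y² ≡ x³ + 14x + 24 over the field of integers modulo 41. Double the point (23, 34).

tangent at (23, 34): λ = (3·23² + 14)/(2·34) ≡ 2/27. 27⁻¹ ≡ 38 (mod 41), so λ ≡ 2·38 ≡ 35.
  x = λ² - 23 - 23 = 1225 - 46 ≡ 31; y = λ·(23 - 31) - 34 ≡ 14. → (31, 14)

(31, 14)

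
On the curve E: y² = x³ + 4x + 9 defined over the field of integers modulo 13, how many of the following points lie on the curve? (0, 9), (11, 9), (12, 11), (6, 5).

1

(0, 9): 9² ≡ 3, rhs ≡ 9 → off.
(11, 9): 9² ≡ 3, rhs ≡ 6 → off.
(12, 11): 11² ≡ 4, rhs ≡ 4 → on.
(6, 5): 5² ≡ 12, rhs ≡ 2 → off.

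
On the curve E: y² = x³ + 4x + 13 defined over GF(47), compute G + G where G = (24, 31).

(27, 8)

tangent at (24, 31): λ = (3·24² + 4)/(2·31) ≡ 40/15. 15⁻¹ ≡ 22 (mod 47), so λ ≡ 40·22 ≡ 34.
  x = λ² - 24 - 24 = 1156 - 48 ≡ 27; y = λ·(24 - 27) - 31 ≡ 8. → (27, 8)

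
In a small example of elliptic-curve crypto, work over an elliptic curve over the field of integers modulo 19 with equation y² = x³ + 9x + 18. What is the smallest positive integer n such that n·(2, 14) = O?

11

2P: tangent at (2, 14): λ = (3·2² + 9)/(2·14) ≡ 2/9. 9⁻¹ ≡ 17 (mod 19) since 9·17 = 153 ≡ 1, so λ ≡ 2·17 ≡ 15.
  x = λ² - 2 - 2 = 225 - 4 ≡ 12; y = λ·(2 - 12) - 14 ≡ 7. → (12, 7)
3P: (12, 7) + (2, 14). λ = (14 - 7)/(2 - 12) ≡ 7/9 mod 19. 9⁻¹ ≡ 17 (mod 19) since 9·17 = 153 ≡ 1, so λ ≡ 5.
  x = λ² - 12 - 2 = 25 - 14 ≡ 11; y = λ·(12 - 11) - 7 ≡ 17. → (11, 17)
4P: (11, 17) + (2, 14). λ = (14 - 17)/(2 - 11) ≡ 16/10 mod 19. 10⁻¹ ≡ 2 (mod 19), so λ ≡ 13.
  x = λ² - 11 - 2 = 169 - 13 ≡ 4; y = λ·(11 - 4) - 17 ≡ 17. → (4, 17)
5P: (4, 17) + (2, 14). λ = (14 - 17)/(2 - 4) ≡ 16/17 mod 19. 17⁻¹ ≡ 9 (mod 19), so λ ≡ 11.
  x = λ² - 4 - 2 = 121 - 6 ≡ 1; y = λ·(4 - 1) - 17 ≡ 16. → (1, 16)
6P: (1, 16) + (2, 14). λ = (14 - 16)/(2 - 1) ≡ 17/1 mod 19. 1⁻¹ ≡ 1 (mod 19) since 1·1 = 1 ≡ 1, so λ ≡ 17.
  x = λ² - 1 - 2 = 289 - 3 ≡ 1; y = λ·(1 - 1) - 16 ≡ 3. → (1, 3)
7P: (1, 3) + (2, 14). λ = (14 - 3)/(2 - 1) ≡ 11/1 mod 19. 1⁻¹ ≡ 1 (mod 19), so λ ≡ 11.
  x = λ² - 1 - 2 = 121 - 3 ≡ 4; y = λ·(1 - 4) - 3 ≡ 2. → (4, 2)
8P: (4, 2) + (2, 14). λ = (14 - 2)/(2 - 4) ≡ 12/17 mod 19. 17⁻¹ ≡ 9 (mod 19), so λ ≡ 13.
  x = λ² - 4 - 2 = 169 - 6 ≡ 11; y = λ·(4 - 11) - 2 ≡ 2. → (11, 2)
9P: (11, 2) + (2, 14). λ = (14 - 2)/(2 - 11) ≡ 12/10 mod 19. 10⁻¹ ≡ 2 (mod 19), so λ ≡ 5.
  x = λ² - 11 - 2 = 25 - 13 ≡ 12; y = λ·(11 - 12) - 2 ≡ 12. → (12, 12)
10P: (12, 12) + (2, 14). λ = (14 - 12)/(2 - 12) ≡ 2/9 mod 19. 9⁻¹ ≡ 17 (mod 19) since 9·17 = 153 ≡ 1, so λ ≡ 15.
  x = λ² - 12 - 2 = 225 - 14 ≡ 2; y = λ·(12 - 2) - 12 ≡ 5. → (2, 5)
11P: (2, 5) + (2, 14): same x and y₁ ≡ -y₂, so the sum is O.
11P = O, so the order is 11.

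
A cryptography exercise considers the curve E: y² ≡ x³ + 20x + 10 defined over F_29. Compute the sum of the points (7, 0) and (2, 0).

(20, 0)

(7, 0) + (2, 0). λ = (0 - 0)/(2 - 7) ≡ 0/24 mod 29. 24⁻¹ ≡ 23 (mod 29) since 24·23 = 552 ≡ 1, so λ ≡ 0.
  x = λ² - 7 - 2 = 0 - 9 ≡ 20; y = λ·(7 - 20) - 0 ≡ 0. → (20, 0)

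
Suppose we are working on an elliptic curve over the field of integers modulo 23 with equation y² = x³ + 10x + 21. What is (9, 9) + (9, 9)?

(5, 14)

tangent at (9, 9): λ = (3·9² + 10)/(2·9) ≡ 0/18. 18⁻¹ ≡ 9 (mod 23) since 18·9 = 162 ≡ 1, so λ ≡ 0·9 ≡ 0.
  x = λ² - 9 - 9 = 0 - 18 ≡ 5; y = λ·(9 - 5) - 9 ≡ 14. → (5, 14)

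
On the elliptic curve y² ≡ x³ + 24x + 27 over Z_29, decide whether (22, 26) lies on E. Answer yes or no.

y² = 26² ≡ 9; x³ + 24x + 27 = 11203 ≡ 9 (mod 29). 9 = 9.

yes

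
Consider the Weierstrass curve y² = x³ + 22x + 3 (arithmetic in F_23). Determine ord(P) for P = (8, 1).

2P: tangent at (8, 1): λ = (3·8² + 22)/(2·1) ≡ 7/2. 2⁻¹ ≡ 12 (mod 23) since 2·12 = 24 ≡ 1, so λ ≡ 7·12 ≡ 15.
  x = λ² - 8 - 8 = 225 - 16 ≡ 2; y = λ·(8 - 2) - 1 ≡ 20. → (2, 20)
3P: (2, 20) + (8, 1). λ = (1 - 20)/(8 - 2) ≡ 4/6 mod 23. 6⁻¹ ≡ 4 (mod 23) since 6·4 = 24 ≡ 1, so λ ≡ 16.
  x = λ² - 2 - 8 = 256 - 10 ≡ 16; y = λ·(2 - 16) - 20 ≡ 9. → (16, 9)
4P: (16, 9) + (8, 1). λ = (1 - 9)/(8 - 16) ≡ 15/15 mod 23. 15⁻¹ ≡ 20 (mod 23) since 15·20 = 300 ≡ 1, so λ ≡ 1.
  x = λ² - 16 - 8 = 1 - 24 ≡ 0; y = λ·(16 - 0) - 9 ≡ 7. → (0, 7)
5P: (0, 7) + (8, 1). λ = (1 - 7)/(8 - 0) ≡ 17/8 mod 23. 8⁻¹ ≡ 3 (mod 23) since 8·3 = 24 ≡ 1, so λ ≡ 5.
  x = λ² - 0 - 8 = 25 - 8 ≡ 17; y = λ·(0 - 17) - 7 ≡ 0. → (17, 0)
6P: (17, 0) + (8, 1). λ = (1 - 0)/(8 - 17) ≡ 1/14 mod 23. 14⁻¹ ≡ 5 (mod 23) since 14·5 = 70 ≡ 1, so λ ≡ 5.
  x = λ² - 17 - 8 = 25 - 25 ≡ 0; y = λ·(17 - 0) - 0 ≡ 16. → (0, 16)
7P: (0, 16) + (8, 1). λ = (1 - 16)/(8 - 0) ≡ 8/8 mod 23. 8⁻¹ ≡ 3 (mod 23), so λ ≡ 1.
  x = λ² - 0 - 8 = 1 - 8 ≡ 16; y = λ·(0 - 16) - 16 ≡ 14. → (16, 14)
8P: (16, 14) + (8, 1). λ = (1 - 14)/(8 - 16) ≡ 10/15 mod 23. 15⁻¹ ≡ 20 (mod 23) since 15·20 = 300 ≡ 1, so λ ≡ 16.
  x = λ² - 16 - 8 = 256 - 24 ≡ 2; y = λ·(16 - 2) - 14 ≡ 3. → (2, 3)
9P: (2, 3) + (8, 1). λ = (1 - 3)/(8 - 2) ≡ 21/6 mod 23. 6⁻¹ ≡ 4 (mod 23), so λ ≡ 15.
  x = λ² - 2 - 8 = 225 - 10 ≡ 8; y = λ·(2 - 8) - 3 ≡ 22. → (8, 22)
10P: (8, 22) + (8, 1): same x and y₁ ≡ -y₂, so the sum is O.
10P = O, so the order is 10.

10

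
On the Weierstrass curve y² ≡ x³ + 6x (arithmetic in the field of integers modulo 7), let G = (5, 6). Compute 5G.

Repeated addition: build up to 5G.
2G: tangent at (5, 6): λ = (3·5² + 6)/(2·6) ≡ 4/5. 5⁻¹ ≡ 3 (mod 7), so λ ≡ 4·3 ≡ 5.
  x = λ² - 5 - 5 = 25 - 10 ≡ 1; y = λ·(5 - 1) - 6 ≡ 0. → (1, 0)
3G: (1, 0) + (5, 6). λ = (6 - 0)/(5 - 1) ≡ 6/4 mod 7. 4⁻¹ ≡ 2 (mod 7), so λ ≡ 5.
  x = λ² - 1 - 5 = 25 - 6 ≡ 5; y = λ·(1 - 5) - 0 ≡ 1. → (5, 1)
4G: (5, 1) + (5, 6): same x and y₁ ≡ -y₂, so the sum is 𝒪.
5G: 𝒪 + (5, 6) = (5, 6) (identity).

(5, 6)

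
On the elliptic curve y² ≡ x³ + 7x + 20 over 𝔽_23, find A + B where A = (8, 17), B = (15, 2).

(8, 17) + (15, 2). λ = (2 - 17)/(15 - 8) ≡ 8/7 mod 23. 7⁻¹ ≡ 10 (mod 23), so λ ≡ 11.
  x = λ² - 8 - 15 = 121 - 23 ≡ 6; y = λ·(8 - 6) - 17 ≡ 5. → (6, 5)

(6, 5)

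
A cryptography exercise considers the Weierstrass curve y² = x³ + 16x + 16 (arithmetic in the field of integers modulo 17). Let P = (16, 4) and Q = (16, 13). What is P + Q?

O

The two points share x = 16 and their y-coordinates satisfy 4 + 13 ≡ 0 (mod 17), so they are inverses. Their sum is the point at infinity.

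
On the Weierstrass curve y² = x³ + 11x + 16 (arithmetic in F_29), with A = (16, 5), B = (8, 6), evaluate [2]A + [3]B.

(28, 27)

First 2A:
Repeated addition: build up to 2A.
2A: tangent at (16, 5): λ = (3·16² + 11)/(2·5) ≡ 25/10. 10⁻¹ ≡ 3 (mod 29) since 10·3 = 30 ≡ 1, so λ ≡ 25·3 ≡ 17.
  x = λ² - 16 - 16 = 289 - 32 ≡ 25; y = λ·(16 - 25) - 5 ≡ 16. → (25, 16)
2A = (25, 16).
Next 3B:
Repeated addition: build up to 3B.
2B: tangent at (8, 6): λ = (3·8² + 11)/(2·6) ≡ 0/12. 12⁻¹ ≡ 17 (mod 29), so λ ≡ 0·17 ≡ 0.
  x = λ² - 8 - 8 = 0 - 16 ≡ 13; y = λ·(8 - 13) - 6 ≡ 23. → (13, 23)
3B: (13, 23) + (8, 6). λ = (6 - 23)/(8 - 13) ≡ 12/24 mod 29. 24⁻¹ ≡ 23 (mod 29), so λ ≡ 15.
  x = λ² - 13 - 8 = 225 - 21 ≡ 1; y = λ·(13 - 1) - 23 ≡ 12. → (1, 12)
3B = (1, 12).
Finally 2A + 3B:
(25, 16) + (1, 12). λ = (12 - 16)/(1 - 25) ≡ 25/5 mod 29. 5⁻¹ ≡ 6 (mod 29) since 5·6 = 30 ≡ 1, so λ ≡ 5.
  x = λ² - 25 - 1 = 25 - 26 ≡ 28; y = λ·(25 - 28) - 16 ≡ 27. → (28, 27)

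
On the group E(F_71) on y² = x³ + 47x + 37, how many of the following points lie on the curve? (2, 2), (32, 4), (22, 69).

(2, 2): 2² ≡ 4, rhs ≡ 68 → off.
(32, 4): 4² ≡ 16, rhs ≡ 16 → on.
(22, 69): 69² ≡ 4, rhs ≡ 4 → on.

2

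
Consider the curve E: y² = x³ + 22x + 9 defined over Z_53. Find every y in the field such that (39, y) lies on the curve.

x³ + 22x + 9 = 60186 ≡ 31 (mod 53).
31 is a non-residue mod 53; no y exists.

none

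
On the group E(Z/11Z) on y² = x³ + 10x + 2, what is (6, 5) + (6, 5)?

(8, 0)

tangent at (6, 5): λ = (3·6² + 10)/(2·5) ≡ 8/10. 10⁻¹ ≡ 10 (mod 11) since 10·10 = 100 ≡ 1, so λ ≡ 8·10 ≡ 3.
  x = λ² - 6 - 6 = 9 - 12 ≡ 8; y = λ·(6 - 8) - 5 ≡ 0. → (8, 0)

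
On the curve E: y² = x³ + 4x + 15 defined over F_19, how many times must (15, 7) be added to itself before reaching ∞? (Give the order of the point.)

7

2P: tangent at (15, 7): λ = (3·15² + 4)/(2·7) ≡ 14/14. 14⁻¹ ≡ 15 (mod 19), so λ ≡ 14·15 ≡ 1.
  x = λ² - 15 - 15 = 1 - 30 ≡ 9; y = λ·(15 - 9) - 7 ≡ 18. → (9, 18)
3P: (9, 18) + (15, 7). λ = (7 - 18)/(15 - 9) ≡ 8/6 mod 19. 6⁻¹ ≡ 16 (mod 19) since 6·16 = 96 ≡ 1, so λ ≡ 14.
  x = λ² - 9 - 15 = 196 - 24 ≡ 1; y = λ·(9 - 1) - 18 ≡ 18. → (1, 18)
4P: (1, 18) + (15, 7). λ = (7 - 18)/(15 - 1) ≡ 8/14 mod 19. 14⁻¹ ≡ 15 (mod 19), so λ ≡ 6.
  x = λ² - 1 - 15 = 36 - 16 ≡ 1; y = λ·(1 - 1) - 18 ≡ 1. → (1, 1)
5P: (1, 1) + (15, 7). λ = (7 - 1)/(15 - 1) ≡ 6/14 mod 19. 14⁻¹ ≡ 15 (mod 19), so λ ≡ 14.
  x = λ² - 1 - 15 = 196 - 16 ≡ 9; y = λ·(1 - 9) - 1 ≡ 1. → (9, 1)
6P: (9, 1) + (15, 7). λ = (7 - 1)/(15 - 9) ≡ 6/6 mod 19. 6⁻¹ ≡ 16 (mod 19), so λ ≡ 1.
  x = λ² - 9 - 15 = 1 - 24 ≡ 15; y = λ·(9 - 15) - 1 ≡ 12. → (15, 12)
7P: (15, 12) + (15, 7): same x and y₁ ≡ -y₂, so the sum is ∞.
7P = ∞, so the order is 7.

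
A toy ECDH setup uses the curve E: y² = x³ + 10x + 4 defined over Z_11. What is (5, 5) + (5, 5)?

(10, 2)

tangent at (5, 5): λ = (3·5² + 10)/(2·5) ≡ 8/10. 10⁻¹ ≡ 10 (mod 11) since 10·10 = 100 ≡ 1, so λ ≡ 8·10 ≡ 3.
  x = λ² - 5 - 5 = 9 - 10 ≡ 10; y = λ·(5 - 10) - 5 ≡ 2. → (10, 2)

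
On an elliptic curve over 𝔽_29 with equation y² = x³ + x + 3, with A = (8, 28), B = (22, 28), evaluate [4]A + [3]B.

(28, 28)

First 4A:
Double-and-add on 4 = (100)₂. Start with A = (8, 28) for the leading 1-bit.
double: tangent at (8, 28): λ = (3·8² + 1)/(2·28) ≡ 19/27. 27⁻¹ ≡ 14 (mod 29), so λ ≡ 19·14 ≡ 5.
  x = λ² - 8 - 8 = 25 - 16 ≡ 9; y = λ·(8 - 9) - 28 ≡ 25. → (9, 25)
double: tangent at (9, 25): λ = (3·9² + 1)/(2·25) ≡ 12/21. 21⁻¹ ≡ 18 (mod 29), so λ ≡ 12·18 ≡ 13.
  x = λ² - 9 - 9 = 169 - 18 ≡ 6; y = λ·(9 - 6) - 25 ≡ 14. → (6, 14)
4A = (6, 14).
Next 3B:
Repeated addition: build up to 3B.
2B: tangent at (22, 28): λ = (3·22² + 1)/(2·28) ≡ 3/27. 27⁻¹ ≡ 14 (mod 29), so λ ≡ 3·14 ≡ 13.
  x = λ² - 22 - 22 = 169 - 44 ≡ 9; y = λ·(22 - 9) - 28 ≡ 25. → (9, 25)
3B: (9, 25) + (22, 28). λ = (28 - 25)/(22 - 9) ≡ 3/13 mod 29. 13⁻¹ ≡ 9 (mod 29), so λ ≡ 27.
  x = λ² - 9 - 22 = 729 - 31 ≡ 2; y = λ·(9 - 2) - 25 ≡ 19. → (2, 19)
3B = (2, 19).
Finally 4A + 3B:
(6, 14) + (2, 19). λ = (19 - 14)/(2 - 6) ≡ 5/25 mod 29. 25⁻¹ ≡ 7 (mod 29) since 25·7 = 175 ≡ 1, so λ ≡ 6.
  x = λ² - 6 - 2 = 36 - 8 ≡ 28; y = λ·(6 - 28) - 14 ≡ 28. → (28, 28)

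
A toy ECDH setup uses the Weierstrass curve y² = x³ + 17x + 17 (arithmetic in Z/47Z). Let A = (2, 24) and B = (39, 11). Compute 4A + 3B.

First 4A:
Repeated addition: build up to 4A.
2A: tangent at (2, 24): λ = (3·2² + 17)/(2·24) ≡ 29/1. 1⁻¹ ≡ 1 (mod 47), so λ ≡ 29·1 ≡ 29.
  x = λ² - 2 - 2 = 841 - 4 ≡ 38; y = λ·(2 - 38) - 24 ≡ 13. → (38, 13)
3A: (38, 13) + (2, 24). λ = (24 - 13)/(2 - 38) ≡ 11/11 mod 47. 11⁻¹ ≡ 30 (mod 47), so λ ≡ 1.
  x = λ² - 38 - 2 = 1 - 40 ≡ 8; y = λ·(38 - 8) - 13 ≡ 17. → (8, 17)
4A: (8, 17) + (2, 24). λ = (24 - 17)/(2 - 8) ≡ 7/41 mod 47. 41⁻¹ ≡ 39 (mod 47), so λ ≡ 38.
  x = λ² - 8 - 2 = 1444 - 10 ≡ 24; y = λ·(8 - 24) - 17 ≡ 33. → (24, 33)
4A = (24, 33).
Next 3B:
Repeated addition: build up to 3B.
2B: tangent at (39, 11): λ = (3·39² + 17)/(2·11) ≡ 21/22. 22⁻¹ ≡ 15 (mod 47) since 22·15 = 330 ≡ 1, so λ ≡ 21·15 ≡ 33.
  x = λ² - 39 - 39 = 1089 - 78 ≡ 24; y = λ·(39 - 24) - 11 ≡ 14. → (24, 14)
3B: (24, 14) + (39, 11). λ = (11 - 14)/(39 - 24) ≡ 44/15 mod 47. 15⁻¹ ≡ 22 (mod 47), so λ ≡ 28.
  x = λ² - 24 - 39 = 784 - 63 ≡ 16; y = λ·(24 - 16) - 14 ≡ 22. → (16, 22)
3B = (16, 22).
Finally 4A + 3B:
(24, 33) + (16, 22). λ = (22 - 33)/(16 - 24) ≡ 36/39 mod 47. 39⁻¹ ≡ 41 (mod 47), so λ ≡ 19.
  x = λ² - 24 - 16 = 361 - 40 ≡ 39; y = λ·(24 - 39) - 33 ≡ 11. → (39, 11)

(39, 11)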